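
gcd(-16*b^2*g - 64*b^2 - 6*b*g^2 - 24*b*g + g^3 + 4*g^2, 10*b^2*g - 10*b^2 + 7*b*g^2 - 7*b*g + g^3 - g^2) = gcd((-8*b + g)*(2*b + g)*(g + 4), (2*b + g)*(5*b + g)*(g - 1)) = 2*b + g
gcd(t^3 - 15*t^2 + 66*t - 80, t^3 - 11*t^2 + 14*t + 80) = t^2 - 13*t + 40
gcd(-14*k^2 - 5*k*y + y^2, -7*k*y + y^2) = -7*k + y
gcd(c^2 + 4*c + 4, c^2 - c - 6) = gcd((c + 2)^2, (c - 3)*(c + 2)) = c + 2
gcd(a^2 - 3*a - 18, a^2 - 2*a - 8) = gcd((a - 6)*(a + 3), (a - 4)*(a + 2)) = 1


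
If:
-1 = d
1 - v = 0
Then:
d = -1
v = 1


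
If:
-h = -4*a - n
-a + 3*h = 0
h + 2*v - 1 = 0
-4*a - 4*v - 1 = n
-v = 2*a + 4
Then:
No Solution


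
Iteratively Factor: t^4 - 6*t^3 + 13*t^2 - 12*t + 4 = (t - 1)*(t^3 - 5*t^2 + 8*t - 4) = (t - 1)^2*(t^2 - 4*t + 4) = (t - 2)*(t - 1)^2*(t - 2)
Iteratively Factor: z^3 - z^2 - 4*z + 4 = (z + 2)*(z^2 - 3*z + 2) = (z - 2)*(z + 2)*(z - 1)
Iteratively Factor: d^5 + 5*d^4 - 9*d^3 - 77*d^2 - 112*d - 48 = (d + 3)*(d^4 + 2*d^3 - 15*d^2 - 32*d - 16) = (d + 3)*(d + 4)*(d^3 - 2*d^2 - 7*d - 4) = (d - 4)*(d + 3)*(d + 4)*(d^2 + 2*d + 1) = (d - 4)*(d + 1)*(d + 3)*(d + 4)*(d + 1)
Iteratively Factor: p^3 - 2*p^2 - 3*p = (p + 1)*(p^2 - 3*p) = p*(p + 1)*(p - 3)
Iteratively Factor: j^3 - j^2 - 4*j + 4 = (j - 2)*(j^2 + j - 2) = (j - 2)*(j + 2)*(j - 1)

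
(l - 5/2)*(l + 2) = l^2 - l/2 - 5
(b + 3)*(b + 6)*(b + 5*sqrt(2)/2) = b^3 + 5*sqrt(2)*b^2/2 + 9*b^2 + 18*b + 45*sqrt(2)*b/2 + 45*sqrt(2)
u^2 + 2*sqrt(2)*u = u*(u + 2*sqrt(2))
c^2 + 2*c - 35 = (c - 5)*(c + 7)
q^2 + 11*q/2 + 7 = (q + 2)*(q + 7/2)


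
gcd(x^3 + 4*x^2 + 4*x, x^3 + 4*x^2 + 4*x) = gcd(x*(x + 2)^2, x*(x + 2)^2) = x^3 + 4*x^2 + 4*x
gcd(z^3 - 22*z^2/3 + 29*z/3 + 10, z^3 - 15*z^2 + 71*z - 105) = z^2 - 8*z + 15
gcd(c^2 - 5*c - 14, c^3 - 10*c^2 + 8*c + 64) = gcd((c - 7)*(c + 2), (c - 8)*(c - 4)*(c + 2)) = c + 2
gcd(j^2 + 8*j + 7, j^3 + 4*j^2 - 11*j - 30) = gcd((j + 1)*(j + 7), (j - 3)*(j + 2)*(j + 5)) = 1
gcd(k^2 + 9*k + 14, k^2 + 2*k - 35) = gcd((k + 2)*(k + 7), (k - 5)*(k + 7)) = k + 7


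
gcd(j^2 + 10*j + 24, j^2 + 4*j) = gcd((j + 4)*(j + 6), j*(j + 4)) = j + 4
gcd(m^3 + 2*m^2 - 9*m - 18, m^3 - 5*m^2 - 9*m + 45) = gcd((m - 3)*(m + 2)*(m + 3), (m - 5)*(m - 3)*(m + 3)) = m^2 - 9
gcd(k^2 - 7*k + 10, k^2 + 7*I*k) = 1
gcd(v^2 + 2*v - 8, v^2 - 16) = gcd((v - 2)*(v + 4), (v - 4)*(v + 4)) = v + 4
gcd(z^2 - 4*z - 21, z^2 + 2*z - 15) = 1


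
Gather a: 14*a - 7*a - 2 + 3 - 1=7*a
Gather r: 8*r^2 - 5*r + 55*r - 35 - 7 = 8*r^2 + 50*r - 42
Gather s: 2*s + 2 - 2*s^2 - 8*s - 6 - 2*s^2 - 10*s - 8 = -4*s^2 - 16*s - 12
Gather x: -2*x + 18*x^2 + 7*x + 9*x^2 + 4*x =27*x^2 + 9*x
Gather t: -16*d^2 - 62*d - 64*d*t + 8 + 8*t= -16*d^2 - 62*d + t*(8 - 64*d) + 8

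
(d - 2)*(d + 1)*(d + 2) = d^3 + d^2 - 4*d - 4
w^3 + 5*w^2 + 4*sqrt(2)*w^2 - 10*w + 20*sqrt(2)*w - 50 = (w + 5)*(w - sqrt(2))*(w + 5*sqrt(2))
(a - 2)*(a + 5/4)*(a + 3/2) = a^3 + 3*a^2/4 - 29*a/8 - 15/4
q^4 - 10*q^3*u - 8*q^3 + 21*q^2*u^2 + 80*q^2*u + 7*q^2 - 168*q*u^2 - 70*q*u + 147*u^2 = (q - 7)*(q - 1)*(q - 7*u)*(q - 3*u)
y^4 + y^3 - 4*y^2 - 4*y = y*(y - 2)*(y + 1)*(y + 2)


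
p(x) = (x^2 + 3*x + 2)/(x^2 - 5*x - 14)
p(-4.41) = 0.30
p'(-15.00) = -0.02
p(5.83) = -5.84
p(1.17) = -0.37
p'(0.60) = -0.20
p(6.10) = -7.89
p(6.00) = -7.00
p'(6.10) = -9.88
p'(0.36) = -0.18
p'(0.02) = -0.16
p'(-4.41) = -0.06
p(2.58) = -0.81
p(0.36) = -0.20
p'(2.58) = -0.41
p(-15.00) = 0.64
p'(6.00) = -8.00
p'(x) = (5 - 2*x)*(x^2 + 3*x + 2)/(x^2 - 5*x - 14)^2 + (2*x + 3)/(x^2 - 5*x - 14) = -8/(x^2 - 14*x + 49)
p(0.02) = -0.15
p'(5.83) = -5.84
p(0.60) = -0.25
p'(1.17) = -0.24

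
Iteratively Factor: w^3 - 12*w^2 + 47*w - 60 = (w - 4)*(w^2 - 8*w + 15) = (w - 4)*(w - 3)*(w - 5)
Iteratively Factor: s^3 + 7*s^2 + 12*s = (s)*(s^2 + 7*s + 12) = s*(s + 3)*(s + 4)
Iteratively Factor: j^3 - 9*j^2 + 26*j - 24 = (j - 4)*(j^2 - 5*j + 6) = (j - 4)*(j - 2)*(j - 3)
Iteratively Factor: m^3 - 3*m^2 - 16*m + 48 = (m + 4)*(m^2 - 7*m + 12) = (m - 4)*(m + 4)*(m - 3)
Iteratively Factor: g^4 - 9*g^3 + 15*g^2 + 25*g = (g - 5)*(g^3 - 4*g^2 - 5*g) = g*(g - 5)*(g^2 - 4*g - 5) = g*(g - 5)*(g + 1)*(g - 5)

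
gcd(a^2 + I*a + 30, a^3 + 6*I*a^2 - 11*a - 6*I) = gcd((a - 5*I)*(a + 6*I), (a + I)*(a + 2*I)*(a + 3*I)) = 1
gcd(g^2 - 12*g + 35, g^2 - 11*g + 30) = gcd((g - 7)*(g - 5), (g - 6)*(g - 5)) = g - 5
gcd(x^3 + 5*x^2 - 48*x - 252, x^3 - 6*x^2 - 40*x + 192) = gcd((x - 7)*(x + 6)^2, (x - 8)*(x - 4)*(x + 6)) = x + 6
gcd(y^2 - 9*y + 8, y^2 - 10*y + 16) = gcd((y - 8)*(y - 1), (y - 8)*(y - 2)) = y - 8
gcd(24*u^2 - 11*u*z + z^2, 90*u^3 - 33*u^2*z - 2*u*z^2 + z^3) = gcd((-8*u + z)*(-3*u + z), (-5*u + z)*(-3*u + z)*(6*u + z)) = -3*u + z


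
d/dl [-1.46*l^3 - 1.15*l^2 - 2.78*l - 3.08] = -4.38*l^2 - 2.3*l - 2.78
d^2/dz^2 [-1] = 0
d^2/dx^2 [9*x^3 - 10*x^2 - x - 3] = 54*x - 20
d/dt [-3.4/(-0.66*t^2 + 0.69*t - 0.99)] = (2.346 - 4.488*t)/(0.66*t^2 - 0.69*t + 0.99)^2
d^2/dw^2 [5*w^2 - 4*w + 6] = 10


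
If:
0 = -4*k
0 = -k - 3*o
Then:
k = 0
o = 0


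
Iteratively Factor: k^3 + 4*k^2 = (k)*(k^2 + 4*k) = k^2*(k + 4)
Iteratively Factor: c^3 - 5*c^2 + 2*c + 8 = (c - 4)*(c^2 - c - 2) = (c - 4)*(c - 2)*(c + 1)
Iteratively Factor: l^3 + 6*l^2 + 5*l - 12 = (l - 1)*(l^2 + 7*l + 12) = (l - 1)*(l + 3)*(l + 4)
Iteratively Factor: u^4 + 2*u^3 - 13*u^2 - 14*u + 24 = (u + 4)*(u^3 - 2*u^2 - 5*u + 6) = (u - 1)*(u + 4)*(u^2 - u - 6) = (u - 1)*(u + 2)*(u + 4)*(u - 3)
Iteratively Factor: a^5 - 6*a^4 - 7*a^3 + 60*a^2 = (a - 4)*(a^4 - 2*a^3 - 15*a^2) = (a - 5)*(a - 4)*(a^3 + 3*a^2) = (a - 5)*(a - 4)*(a + 3)*(a^2) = a*(a - 5)*(a - 4)*(a + 3)*(a)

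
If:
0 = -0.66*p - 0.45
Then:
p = -0.68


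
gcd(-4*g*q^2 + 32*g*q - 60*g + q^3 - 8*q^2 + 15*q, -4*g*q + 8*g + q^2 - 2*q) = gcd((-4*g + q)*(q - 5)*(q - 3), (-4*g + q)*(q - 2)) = -4*g + q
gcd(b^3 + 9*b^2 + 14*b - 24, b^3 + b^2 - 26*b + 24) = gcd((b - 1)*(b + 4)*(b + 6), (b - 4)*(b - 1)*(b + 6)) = b^2 + 5*b - 6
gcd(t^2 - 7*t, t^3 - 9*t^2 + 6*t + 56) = t - 7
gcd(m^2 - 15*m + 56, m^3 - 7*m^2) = m - 7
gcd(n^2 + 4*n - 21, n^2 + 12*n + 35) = n + 7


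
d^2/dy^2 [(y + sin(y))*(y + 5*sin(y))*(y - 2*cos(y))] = -6*y^2*sin(y) + 2*y^2*cos(y) + 8*y*sin(y) + 24*y*sin(2*y) + 24*y*cos(y) + 10*y*cos(2*y) + 6*y + 12*sin(y) + 10*sin(2*y) - 3*cos(y)/2 - 24*cos(2*y) - 45*cos(3*y)/2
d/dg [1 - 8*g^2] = -16*g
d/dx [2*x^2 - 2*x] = 4*x - 2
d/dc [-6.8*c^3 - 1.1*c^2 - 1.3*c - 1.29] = -20.4*c^2 - 2.2*c - 1.3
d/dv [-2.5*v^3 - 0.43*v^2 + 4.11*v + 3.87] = -7.5*v^2 - 0.86*v + 4.11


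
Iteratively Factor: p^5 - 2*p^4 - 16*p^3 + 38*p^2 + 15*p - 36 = (p - 3)*(p^4 + p^3 - 13*p^2 - p + 12) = (p - 3)*(p + 4)*(p^3 - 3*p^2 - p + 3) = (p - 3)*(p + 1)*(p + 4)*(p^2 - 4*p + 3) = (p - 3)*(p - 1)*(p + 1)*(p + 4)*(p - 3)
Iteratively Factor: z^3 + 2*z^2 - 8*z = (z - 2)*(z^2 + 4*z) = (z - 2)*(z + 4)*(z)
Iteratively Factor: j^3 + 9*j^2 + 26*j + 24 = (j + 3)*(j^2 + 6*j + 8) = (j + 3)*(j + 4)*(j + 2)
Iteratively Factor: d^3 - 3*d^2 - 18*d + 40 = (d - 2)*(d^2 - d - 20) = (d - 5)*(d - 2)*(d + 4)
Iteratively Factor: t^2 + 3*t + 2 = (t + 2)*(t + 1)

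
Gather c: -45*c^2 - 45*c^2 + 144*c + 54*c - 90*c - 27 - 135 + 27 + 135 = -90*c^2 + 108*c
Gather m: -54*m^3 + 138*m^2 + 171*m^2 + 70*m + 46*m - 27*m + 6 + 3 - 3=-54*m^3 + 309*m^2 + 89*m + 6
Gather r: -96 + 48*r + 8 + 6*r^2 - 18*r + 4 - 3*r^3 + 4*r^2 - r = -3*r^3 + 10*r^2 + 29*r - 84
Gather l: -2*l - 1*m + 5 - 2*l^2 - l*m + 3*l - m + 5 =-2*l^2 + l*(1 - m) - 2*m + 10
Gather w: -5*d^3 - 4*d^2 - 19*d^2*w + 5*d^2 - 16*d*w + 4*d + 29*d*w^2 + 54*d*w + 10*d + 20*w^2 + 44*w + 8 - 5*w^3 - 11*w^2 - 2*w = -5*d^3 + d^2 + 14*d - 5*w^3 + w^2*(29*d + 9) + w*(-19*d^2 + 38*d + 42) + 8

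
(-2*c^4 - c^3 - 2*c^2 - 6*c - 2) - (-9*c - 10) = -2*c^4 - c^3 - 2*c^2 + 3*c + 8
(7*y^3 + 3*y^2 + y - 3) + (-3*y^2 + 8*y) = 7*y^3 + 9*y - 3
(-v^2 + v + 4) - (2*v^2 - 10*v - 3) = -3*v^2 + 11*v + 7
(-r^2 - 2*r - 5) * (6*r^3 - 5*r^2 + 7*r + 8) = -6*r^5 - 7*r^4 - 27*r^3 + 3*r^2 - 51*r - 40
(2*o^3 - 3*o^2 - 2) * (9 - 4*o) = -8*o^4 + 30*o^3 - 27*o^2 + 8*o - 18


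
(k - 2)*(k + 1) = k^2 - k - 2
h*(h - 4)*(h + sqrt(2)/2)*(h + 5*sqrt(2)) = h^4 - 4*h^3 + 11*sqrt(2)*h^3/2 - 22*sqrt(2)*h^2 + 5*h^2 - 20*h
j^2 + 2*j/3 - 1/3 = (j - 1/3)*(j + 1)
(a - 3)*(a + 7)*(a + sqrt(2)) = a^3 + sqrt(2)*a^2 + 4*a^2 - 21*a + 4*sqrt(2)*a - 21*sqrt(2)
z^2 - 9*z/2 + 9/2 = (z - 3)*(z - 3/2)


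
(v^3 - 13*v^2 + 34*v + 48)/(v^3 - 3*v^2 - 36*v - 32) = (v - 6)/(v + 4)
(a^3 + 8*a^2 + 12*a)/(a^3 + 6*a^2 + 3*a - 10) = a*(a + 6)/(a^2 + 4*a - 5)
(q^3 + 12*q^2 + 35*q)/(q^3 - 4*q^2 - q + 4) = q*(q^2 + 12*q + 35)/(q^3 - 4*q^2 - q + 4)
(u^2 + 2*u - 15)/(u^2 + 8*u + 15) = (u - 3)/(u + 3)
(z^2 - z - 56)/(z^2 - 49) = (z - 8)/(z - 7)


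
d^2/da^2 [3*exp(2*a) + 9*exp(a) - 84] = (12*exp(a) + 9)*exp(a)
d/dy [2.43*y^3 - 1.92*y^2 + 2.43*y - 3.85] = 7.29*y^2 - 3.84*y + 2.43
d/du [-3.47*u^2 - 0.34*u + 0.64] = -6.94*u - 0.34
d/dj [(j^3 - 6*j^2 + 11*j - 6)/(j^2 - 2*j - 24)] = (j^4 - 4*j^3 - 71*j^2 + 300*j - 276)/(j^4 - 4*j^3 - 44*j^2 + 96*j + 576)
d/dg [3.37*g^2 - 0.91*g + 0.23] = 6.74*g - 0.91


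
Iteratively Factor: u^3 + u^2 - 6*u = (u - 2)*(u^2 + 3*u) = u*(u - 2)*(u + 3)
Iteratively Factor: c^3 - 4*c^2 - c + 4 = (c - 1)*(c^2 - 3*c - 4) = (c - 1)*(c + 1)*(c - 4)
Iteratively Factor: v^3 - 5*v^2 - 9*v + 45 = (v + 3)*(v^2 - 8*v + 15) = (v - 3)*(v + 3)*(v - 5)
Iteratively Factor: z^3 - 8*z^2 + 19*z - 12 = (z - 3)*(z^2 - 5*z + 4) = (z - 3)*(z - 1)*(z - 4)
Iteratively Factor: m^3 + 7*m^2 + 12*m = (m + 4)*(m^2 + 3*m) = m*(m + 4)*(m + 3)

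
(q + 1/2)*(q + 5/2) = q^2 + 3*q + 5/4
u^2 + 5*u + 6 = (u + 2)*(u + 3)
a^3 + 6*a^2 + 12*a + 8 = (a + 2)^3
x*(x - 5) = x^2 - 5*x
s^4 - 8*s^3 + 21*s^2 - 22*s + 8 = (s - 4)*(s - 2)*(s - 1)^2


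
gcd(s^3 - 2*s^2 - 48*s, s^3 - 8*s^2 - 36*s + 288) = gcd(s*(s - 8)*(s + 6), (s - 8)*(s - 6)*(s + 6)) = s^2 - 2*s - 48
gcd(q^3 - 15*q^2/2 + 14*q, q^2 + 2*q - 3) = 1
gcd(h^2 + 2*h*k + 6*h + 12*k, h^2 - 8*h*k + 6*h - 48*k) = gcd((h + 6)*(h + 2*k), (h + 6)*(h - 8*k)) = h + 6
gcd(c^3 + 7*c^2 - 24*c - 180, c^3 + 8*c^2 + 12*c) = c + 6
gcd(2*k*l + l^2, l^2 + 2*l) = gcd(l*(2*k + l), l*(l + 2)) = l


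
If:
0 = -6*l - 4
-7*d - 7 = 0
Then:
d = -1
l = -2/3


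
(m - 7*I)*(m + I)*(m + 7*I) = m^3 + I*m^2 + 49*m + 49*I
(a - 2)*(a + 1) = a^2 - a - 2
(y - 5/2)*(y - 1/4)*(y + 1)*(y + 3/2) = y^4 - y^3/4 - 19*y^2/4 - 41*y/16 + 15/16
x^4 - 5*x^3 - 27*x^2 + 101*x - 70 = (x - 7)*(x - 2)*(x - 1)*(x + 5)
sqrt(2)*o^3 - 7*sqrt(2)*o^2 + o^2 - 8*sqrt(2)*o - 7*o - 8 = (o - 8)*(o + 1)*(sqrt(2)*o + 1)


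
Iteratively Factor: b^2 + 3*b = (b + 3)*(b)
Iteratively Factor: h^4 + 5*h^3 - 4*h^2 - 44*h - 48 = (h + 4)*(h^3 + h^2 - 8*h - 12) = (h + 2)*(h + 4)*(h^2 - h - 6) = (h + 2)^2*(h + 4)*(h - 3)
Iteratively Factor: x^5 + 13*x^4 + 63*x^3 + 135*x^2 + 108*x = (x)*(x^4 + 13*x^3 + 63*x^2 + 135*x + 108) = x*(x + 3)*(x^3 + 10*x^2 + 33*x + 36) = x*(x + 3)^2*(x^2 + 7*x + 12) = x*(x + 3)^3*(x + 4)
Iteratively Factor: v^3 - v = (v + 1)*(v^2 - v) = (v - 1)*(v + 1)*(v)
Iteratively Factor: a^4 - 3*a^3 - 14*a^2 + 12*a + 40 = (a - 2)*(a^3 - a^2 - 16*a - 20) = (a - 2)*(a + 2)*(a^2 - 3*a - 10) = (a - 2)*(a + 2)^2*(a - 5)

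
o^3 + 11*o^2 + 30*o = o*(o + 5)*(o + 6)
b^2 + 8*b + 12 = (b + 2)*(b + 6)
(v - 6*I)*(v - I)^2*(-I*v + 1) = -I*v^4 - 7*v^3 + 5*I*v^2 - 7*v + 6*I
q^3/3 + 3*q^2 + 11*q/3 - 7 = (q/3 + 1)*(q - 1)*(q + 7)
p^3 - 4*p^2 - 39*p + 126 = (p - 7)*(p - 3)*(p + 6)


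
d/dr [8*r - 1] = 8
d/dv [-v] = -1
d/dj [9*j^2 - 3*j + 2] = 18*j - 3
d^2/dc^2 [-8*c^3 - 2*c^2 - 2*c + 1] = -48*c - 4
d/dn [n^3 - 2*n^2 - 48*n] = 3*n^2 - 4*n - 48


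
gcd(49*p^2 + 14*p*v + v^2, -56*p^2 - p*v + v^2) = 7*p + v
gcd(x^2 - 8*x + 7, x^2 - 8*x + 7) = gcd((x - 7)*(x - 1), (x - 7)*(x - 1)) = x^2 - 8*x + 7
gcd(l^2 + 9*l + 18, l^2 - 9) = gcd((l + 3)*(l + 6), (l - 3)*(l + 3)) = l + 3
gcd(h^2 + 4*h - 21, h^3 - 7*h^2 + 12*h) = h - 3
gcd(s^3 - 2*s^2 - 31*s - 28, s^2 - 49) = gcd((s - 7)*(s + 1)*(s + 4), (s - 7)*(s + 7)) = s - 7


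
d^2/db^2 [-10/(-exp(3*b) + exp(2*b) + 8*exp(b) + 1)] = 10*((-9*exp(2*b) + 4*exp(b) + 8)*(-exp(3*b) + exp(2*b) + 8*exp(b) + 1) - 2*(-3*exp(2*b) + 2*exp(b) + 8)^2*exp(b))*exp(b)/(-exp(3*b) + exp(2*b) + 8*exp(b) + 1)^3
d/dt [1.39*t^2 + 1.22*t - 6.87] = 2.78*t + 1.22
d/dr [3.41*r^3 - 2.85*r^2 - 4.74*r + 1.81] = 10.23*r^2 - 5.7*r - 4.74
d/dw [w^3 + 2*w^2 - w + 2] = 3*w^2 + 4*w - 1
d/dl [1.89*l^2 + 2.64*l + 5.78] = 3.78*l + 2.64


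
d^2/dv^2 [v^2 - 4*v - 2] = 2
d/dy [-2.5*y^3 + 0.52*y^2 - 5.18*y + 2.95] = -7.5*y^2 + 1.04*y - 5.18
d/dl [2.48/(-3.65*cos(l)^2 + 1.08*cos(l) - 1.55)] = (2.6784 - 18.104*cos(l))*sin(l)/(3.65*cos(l)^2 - 1.08*cos(l) + 1.55)^2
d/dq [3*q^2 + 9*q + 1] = 6*q + 9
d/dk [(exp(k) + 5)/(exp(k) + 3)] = -2*exp(k)/(exp(k) + 3)^2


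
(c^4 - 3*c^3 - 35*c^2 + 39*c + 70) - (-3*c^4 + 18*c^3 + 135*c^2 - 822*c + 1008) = 4*c^4 - 21*c^3 - 170*c^2 + 861*c - 938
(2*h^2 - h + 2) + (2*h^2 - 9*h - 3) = 4*h^2 - 10*h - 1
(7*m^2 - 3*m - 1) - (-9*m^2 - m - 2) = 16*m^2 - 2*m + 1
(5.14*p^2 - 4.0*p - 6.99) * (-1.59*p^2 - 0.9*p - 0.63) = -8.1726*p^4 + 1.734*p^3 + 11.4759*p^2 + 8.811*p + 4.4037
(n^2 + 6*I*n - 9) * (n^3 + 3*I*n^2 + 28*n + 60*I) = n^5 + 9*I*n^4 + n^3 + 201*I*n^2 - 612*n - 540*I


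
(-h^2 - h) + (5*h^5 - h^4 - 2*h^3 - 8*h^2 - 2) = 5*h^5 - h^4 - 2*h^3 - 9*h^2 - h - 2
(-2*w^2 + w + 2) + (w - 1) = -2*w^2 + 2*w + 1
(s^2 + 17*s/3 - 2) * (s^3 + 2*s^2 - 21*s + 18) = s^5 + 23*s^4/3 - 35*s^3/3 - 105*s^2 + 144*s - 36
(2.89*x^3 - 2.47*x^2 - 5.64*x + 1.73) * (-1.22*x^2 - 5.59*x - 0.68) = -3.5258*x^5 - 13.1417*x^4 + 18.7229*x^3 + 31.0966*x^2 - 5.8355*x - 1.1764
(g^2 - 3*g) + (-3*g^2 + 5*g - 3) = -2*g^2 + 2*g - 3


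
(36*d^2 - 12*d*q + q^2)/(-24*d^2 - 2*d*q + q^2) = (-6*d + q)/(4*d + q)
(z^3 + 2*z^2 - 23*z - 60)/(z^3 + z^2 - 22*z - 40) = (z + 3)/(z + 2)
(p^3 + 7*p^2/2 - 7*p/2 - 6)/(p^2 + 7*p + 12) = (2*p^2 - p - 3)/(2*(p + 3))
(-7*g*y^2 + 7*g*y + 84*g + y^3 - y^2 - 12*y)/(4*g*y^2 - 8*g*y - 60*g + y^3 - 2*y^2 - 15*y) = (-7*g*y + 28*g + y^2 - 4*y)/(4*g*y - 20*g + y^2 - 5*y)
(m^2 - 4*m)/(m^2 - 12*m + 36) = m*(m - 4)/(m^2 - 12*m + 36)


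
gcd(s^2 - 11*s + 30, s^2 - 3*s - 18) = s - 6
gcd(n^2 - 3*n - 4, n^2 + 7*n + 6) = n + 1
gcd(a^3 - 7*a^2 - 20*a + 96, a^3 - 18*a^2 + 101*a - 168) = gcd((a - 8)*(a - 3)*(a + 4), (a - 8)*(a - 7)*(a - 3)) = a^2 - 11*a + 24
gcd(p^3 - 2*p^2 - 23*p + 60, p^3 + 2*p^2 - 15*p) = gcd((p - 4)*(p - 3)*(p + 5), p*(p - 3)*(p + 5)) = p^2 + 2*p - 15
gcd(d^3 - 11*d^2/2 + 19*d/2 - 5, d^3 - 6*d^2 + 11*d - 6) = d^2 - 3*d + 2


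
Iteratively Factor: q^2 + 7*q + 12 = (q + 3)*(q + 4)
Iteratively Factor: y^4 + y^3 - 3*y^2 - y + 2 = (y - 1)*(y^3 + 2*y^2 - y - 2) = (y - 1)*(y + 2)*(y^2 - 1) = (y - 1)*(y + 1)*(y + 2)*(y - 1)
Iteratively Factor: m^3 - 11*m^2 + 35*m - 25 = (m - 5)*(m^2 - 6*m + 5) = (m - 5)^2*(m - 1)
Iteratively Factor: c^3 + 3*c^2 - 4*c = (c - 1)*(c^2 + 4*c) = c*(c - 1)*(c + 4)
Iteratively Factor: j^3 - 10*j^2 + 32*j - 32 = (j - 2)*(j^2 - 8*j + 16) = (j - 4)*(j - 2)*(j - 4)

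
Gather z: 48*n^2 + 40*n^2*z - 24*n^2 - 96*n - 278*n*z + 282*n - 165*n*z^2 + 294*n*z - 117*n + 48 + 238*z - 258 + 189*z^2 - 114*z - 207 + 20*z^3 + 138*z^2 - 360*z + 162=24*n^2 + 69*n + 20*z^3 + z^2*(327 - 165*n) + z*(40*n^2 + 16*n - 236) - 255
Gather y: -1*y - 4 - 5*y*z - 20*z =y*(-5*z - 1) - 20*z - 4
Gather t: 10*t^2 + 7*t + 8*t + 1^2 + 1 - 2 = 10*t^2 + 15*t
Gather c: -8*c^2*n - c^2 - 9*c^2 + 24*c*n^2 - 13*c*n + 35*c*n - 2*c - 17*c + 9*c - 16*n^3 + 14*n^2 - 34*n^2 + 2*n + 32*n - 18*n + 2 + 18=c^2*(-8*n - 10) + c*(24*n^2 + 22*n - 10) - 16*n^3 - 20*n^2 + 16*n + 20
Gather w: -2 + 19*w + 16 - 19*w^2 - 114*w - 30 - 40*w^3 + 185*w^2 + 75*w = -40*w^3 + 166*w^2 - 20*w - 16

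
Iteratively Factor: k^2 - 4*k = (k - 4)*(k)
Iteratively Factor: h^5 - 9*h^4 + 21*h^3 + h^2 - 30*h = (h - 5)*(h^4 - 4*h^3 + h^2 + 6*h) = h*(h - 5)*(h^3 - 4*h^2 + h + 6) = h*(h - 5)*(h - 2)*(h^2 - 2*h - 3) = h*(h - 5)*(h - 2)*(h + 1)*(h - 3)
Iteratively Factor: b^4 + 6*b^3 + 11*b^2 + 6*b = (b + 1)*(b^3 + 5*b^2 + 6*b) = (b + 1)*(b + 2)*(b^2 + 3*b) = b*(b + 1)*(b + 2)*(b + 3)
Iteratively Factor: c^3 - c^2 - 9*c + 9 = (c + 3)*(c^2 - 4*c + 3) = (c - 3)*(c + 3)*(c - 1)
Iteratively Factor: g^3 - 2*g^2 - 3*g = (g - 3)*(g^2 + g) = (g - 3)*(g + 1)*(g)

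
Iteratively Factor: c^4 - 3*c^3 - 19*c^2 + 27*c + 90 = (c + 2)*(c^3 - 5*c^2 - 9*c + 45) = (c - 3)*(c + 2)*(c^2 - 2*c - 15) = (c - 3)*(c + 2)*(c + 3)*(c - 5)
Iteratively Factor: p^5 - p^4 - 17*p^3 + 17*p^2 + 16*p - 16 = (p - 1)*(p^4 - 17*p^2 + 16) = (p - 1)*(p + 4)*(p^3 - 4*p^2 - p + 4) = (p - 1)^2*(p + 4)*(p^2 - 3*p - 4) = (p - 4)*(p - 1)^2*(p + 4)*(p + 1)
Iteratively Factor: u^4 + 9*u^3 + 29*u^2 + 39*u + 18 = (u + 3)*(u^3 + 6*u^2 + 11*u + 6) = (u + 1)*(u + 3)*(u^2 + 5*u + 6) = (u + 1)*(u + 2)*(u + 3)*(u + 3)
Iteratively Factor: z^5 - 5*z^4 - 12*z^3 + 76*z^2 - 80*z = (z)*(z^4 - 5*z^3 - 12*z^2 + 76*z - 80) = z*(z + 4)*(z^3 - 9*z^2 + 24*z - 20) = z*(z - 2)*(z + 4)*(z^2 - 7*z + 10) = z*(z - 5)*(z - 2)*(z + 4)*(z - 2)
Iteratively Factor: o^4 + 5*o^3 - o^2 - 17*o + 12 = (o - 1)*(o^3 + 6*o^2 + 5*o - 12) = (o - 1)*(o + 4)*(o^2 + 2*o - 3) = (o - 1)*(o + 3)*(o + 4)*(o - 1)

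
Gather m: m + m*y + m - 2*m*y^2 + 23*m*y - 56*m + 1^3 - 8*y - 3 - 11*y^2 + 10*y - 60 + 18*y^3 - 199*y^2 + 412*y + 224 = m*(-2*y^2 + 24*y - 54) + 18*y^3 - 210*y^2 + 414*y + 162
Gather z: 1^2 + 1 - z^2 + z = -z^2 + z + 2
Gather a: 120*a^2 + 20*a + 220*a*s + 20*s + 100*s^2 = 120*a^2 + a*(220*s + 20) + 100*s^2 + 20*s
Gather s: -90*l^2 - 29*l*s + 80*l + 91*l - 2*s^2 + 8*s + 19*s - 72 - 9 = -90*l^2 + 171*l - 2*s^2 + s*(27 - 29*l) - 81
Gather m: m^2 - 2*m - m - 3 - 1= m^2 - 3*m - 4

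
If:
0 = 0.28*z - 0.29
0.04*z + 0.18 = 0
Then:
No Solution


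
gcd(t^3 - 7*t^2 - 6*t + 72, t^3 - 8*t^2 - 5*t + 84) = t^2 - t - 12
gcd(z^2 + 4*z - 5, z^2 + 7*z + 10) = z + 5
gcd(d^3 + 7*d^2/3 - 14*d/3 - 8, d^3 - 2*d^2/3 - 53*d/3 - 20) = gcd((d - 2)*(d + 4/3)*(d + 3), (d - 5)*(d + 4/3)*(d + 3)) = d^2 + 13*d/3 + 4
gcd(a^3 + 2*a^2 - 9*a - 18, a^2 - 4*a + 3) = a - 3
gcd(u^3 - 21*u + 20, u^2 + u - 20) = u^2 + u - 20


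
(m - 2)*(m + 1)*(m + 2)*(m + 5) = m^4 + 6*m^3 + m^2 - 24*m - 20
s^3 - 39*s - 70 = (s - 7)*(s + 2)*(s + 5)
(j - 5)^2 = j^2 - 10*j + 25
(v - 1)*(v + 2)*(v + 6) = v^3 + 7*v^2 + 4*v - 12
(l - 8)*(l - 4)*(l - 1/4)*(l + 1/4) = l^4 - 12*l^3 + 511*l^2/16 + 3*l/4 - 2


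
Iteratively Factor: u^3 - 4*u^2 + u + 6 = (u + 1)*(u^2 - 5*u + 6) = (u - 3)*(u + 1)*(u - 2)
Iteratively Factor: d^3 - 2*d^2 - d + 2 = (d - 1)*(d^2 - d - 2) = (d - 1)*(d + 1)*(d - 2)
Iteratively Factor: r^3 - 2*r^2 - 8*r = (r - 4)*(r^2 + 2*r) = r*(r - 4)*(r + 2)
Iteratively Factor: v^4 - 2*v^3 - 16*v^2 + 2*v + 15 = (v - 5)*(v^3 + 3*v^2 - v - 3) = (v - 5)*(v + 3)*(v^2 - 1) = (v - 5)*(v - 1)*(v + 3)*(v + 1)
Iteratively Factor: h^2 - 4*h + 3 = (h - 3)*(h - 1)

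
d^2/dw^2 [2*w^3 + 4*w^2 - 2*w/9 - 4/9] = 12*w + 8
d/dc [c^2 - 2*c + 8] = 2*c - 2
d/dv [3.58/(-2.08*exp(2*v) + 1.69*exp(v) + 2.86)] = (14.8928*exp(v) - 6.0502)*exp(v)/(-2.08*exp(2*v) + 1.69*exp(v) + 2.86)^2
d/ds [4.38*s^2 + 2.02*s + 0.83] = 8.76*s + 2.02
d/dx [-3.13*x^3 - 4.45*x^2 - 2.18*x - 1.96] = -9.39*x^2 - 8.9*x - 2.18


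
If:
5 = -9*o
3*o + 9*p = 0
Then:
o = -5/9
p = 5/27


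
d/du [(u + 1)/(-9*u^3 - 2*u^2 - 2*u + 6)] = (-9*u^3 - 2*u^2 - 2*u + (u + 1)*(27*u^2 + 4*u + 2) + 6)/(9*u^3 + 2*u^2 + 2*u - 6)^2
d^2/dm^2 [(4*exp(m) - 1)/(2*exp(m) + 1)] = (6 - 12*exp(m))*exp(m)/(8*exp(3*m) + 12*exp(2*m) + 6*exp(m) + 1)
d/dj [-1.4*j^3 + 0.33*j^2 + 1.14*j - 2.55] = -4.2*j^2 + 0.66*j + 1.14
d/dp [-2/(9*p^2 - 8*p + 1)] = 4*(9*p - 4)/(9*p^2 - 8*p + 1)^2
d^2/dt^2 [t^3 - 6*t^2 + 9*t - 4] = 6*t - 12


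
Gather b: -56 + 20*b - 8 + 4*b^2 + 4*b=4*b^2 + 24*b - 64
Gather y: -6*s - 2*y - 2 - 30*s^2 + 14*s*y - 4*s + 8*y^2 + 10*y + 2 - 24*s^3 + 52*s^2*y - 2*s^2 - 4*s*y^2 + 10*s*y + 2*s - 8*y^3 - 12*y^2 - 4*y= -24*s^3 - 32*s^2 - 8*s - 8*y^3 + y^2*(-4*s - 4) + y*(52*s^2 + 24*s + 4)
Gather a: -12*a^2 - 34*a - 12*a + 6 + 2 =-12*a^2 - 46*a + 8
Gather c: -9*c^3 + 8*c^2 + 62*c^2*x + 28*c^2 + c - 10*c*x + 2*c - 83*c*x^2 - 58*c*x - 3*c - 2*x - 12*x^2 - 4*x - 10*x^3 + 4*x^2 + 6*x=-9*c^3 + c^2*(62*x + 36) + c*(-83*x^2 - 68*x) - 10*x^3 - 8*x^2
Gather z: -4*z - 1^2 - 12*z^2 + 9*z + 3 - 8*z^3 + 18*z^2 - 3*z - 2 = -8*z^3 + 6*z^2 + 2*z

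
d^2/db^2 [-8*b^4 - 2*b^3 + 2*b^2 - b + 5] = -96*b^2 - 12*b + 4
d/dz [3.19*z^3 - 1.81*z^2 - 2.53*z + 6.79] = 9.57*z^2 - 3.62*z - 2.53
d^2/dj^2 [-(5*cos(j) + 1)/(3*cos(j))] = (cos(j)^2 - 2)/(3*cos(j)^3)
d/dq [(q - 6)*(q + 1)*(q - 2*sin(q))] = -(q - 6)*(q + 1)*(2*cos(q) - 1) + (q - 6)*(q - 2*sin(q)) + (q + 1)*(q - 2*sin(q))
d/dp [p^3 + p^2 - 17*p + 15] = 3*p^2 + 2*p - 17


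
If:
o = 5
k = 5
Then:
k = 5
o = 5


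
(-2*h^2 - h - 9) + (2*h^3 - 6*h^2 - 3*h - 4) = 2*h^3 - 8*h^2 - 4*h - 13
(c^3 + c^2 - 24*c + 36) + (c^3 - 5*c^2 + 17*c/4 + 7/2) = 2*c^3 - 4*c^2 - 79*c/4 + 79/2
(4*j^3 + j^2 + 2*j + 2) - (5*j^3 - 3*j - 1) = -j^3 + j^2 + 5*j + 3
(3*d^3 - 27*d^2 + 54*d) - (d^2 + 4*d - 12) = 3*d^3 - 28*d^2 + 50*d + 12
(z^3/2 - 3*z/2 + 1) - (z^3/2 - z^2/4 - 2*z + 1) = z^2/4 + z/2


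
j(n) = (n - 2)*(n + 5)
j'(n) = 2*n + 3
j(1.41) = -3.78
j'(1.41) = 5.82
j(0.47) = -8.37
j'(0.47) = 3.94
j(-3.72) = -7.32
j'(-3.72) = -4.44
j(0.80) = -6.96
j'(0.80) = 4.60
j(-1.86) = -12.12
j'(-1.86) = -0.72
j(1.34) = -4.18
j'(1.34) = 5.68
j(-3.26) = -9.15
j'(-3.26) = -3.52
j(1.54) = -3.01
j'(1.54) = 6.08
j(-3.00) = -10.00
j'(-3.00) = -3.00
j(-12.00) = 98.00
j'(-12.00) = -21.00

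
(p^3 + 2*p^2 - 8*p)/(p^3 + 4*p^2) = (p - 2)/p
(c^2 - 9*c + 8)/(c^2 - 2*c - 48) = (c - 1)/(c + 6)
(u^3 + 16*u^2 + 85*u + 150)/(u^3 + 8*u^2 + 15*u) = (u^2 + 11*u + 30)/(u*(u + 3))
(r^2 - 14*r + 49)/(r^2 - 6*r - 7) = (r - 7)/(r + 1)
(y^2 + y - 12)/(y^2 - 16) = (y - 3)/(y - 4)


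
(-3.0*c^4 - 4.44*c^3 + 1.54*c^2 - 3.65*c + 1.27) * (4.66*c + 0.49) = -13.98*c^5 - 22.1604*c^4 + 5.0008*c^3 - 16.2544*c^2 + 4.1297*c + 0.6223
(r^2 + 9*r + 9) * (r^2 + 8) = r^4 + 9*r^3 + 17*r^2 + 72*r + 72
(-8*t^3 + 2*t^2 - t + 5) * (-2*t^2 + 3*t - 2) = 16*t^5 - 28*t^4 + 24*t^3 - 17*t^2 + 17*t - 10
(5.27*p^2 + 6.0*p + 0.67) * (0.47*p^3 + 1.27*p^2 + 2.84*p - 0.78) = 2.4769*p^5 + 9.5129*p^4 + 22.9017*p^3 + 13.7803*p^2 - 2.7772*p - 0.5226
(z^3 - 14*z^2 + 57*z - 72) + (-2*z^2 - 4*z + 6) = z^3 - 16*z^2 + 53*z - 66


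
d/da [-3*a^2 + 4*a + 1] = 4 - 6*a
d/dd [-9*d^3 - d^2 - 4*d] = -27*d^2 - 2*d - 4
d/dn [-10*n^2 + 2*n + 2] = 2 - 20*n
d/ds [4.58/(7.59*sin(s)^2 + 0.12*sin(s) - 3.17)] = -(69.5244*sin(s) + 0.5496)*cos(s)/(7.59*sin(s)^2 + 0.12*sin(s) - 3.17)^2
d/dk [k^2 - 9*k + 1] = 2*k - 9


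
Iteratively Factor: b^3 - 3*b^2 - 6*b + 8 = (b - 1)*(b^2 - 2*b - 8) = (b - 1)*(b + 2)*(b - 4)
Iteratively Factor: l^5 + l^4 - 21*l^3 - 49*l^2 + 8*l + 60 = (l - 1)*(l^4 + 2*l^3 - 19*l^2 - 68*l - 60) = (l - 1)*(l + 3)*(l^3 - l^2 - 16*l - 20) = (l - 5)*(l - 1)*(l + 3)*(l^2 + 4*l + 4) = (l - 5)*(l - 1)*(l + 2)*(l + 3)*(l + 2)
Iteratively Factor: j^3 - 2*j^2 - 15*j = (j - 5)*(j^2 + 3*j) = (j - 5)*(j + 3)*(j)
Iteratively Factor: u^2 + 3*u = (u)*(u + 3)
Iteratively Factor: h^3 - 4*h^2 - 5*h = (h)*(h^2 - 4*h - 5) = h*(h + 1)*(h - 5)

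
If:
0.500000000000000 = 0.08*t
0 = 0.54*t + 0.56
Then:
No Solution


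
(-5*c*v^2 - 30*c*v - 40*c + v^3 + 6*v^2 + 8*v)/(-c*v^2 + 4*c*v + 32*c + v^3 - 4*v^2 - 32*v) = (-5*c*v - 10*c + v^2 + 2*v)/(-c*v + 8*c + v^2 - 8*v)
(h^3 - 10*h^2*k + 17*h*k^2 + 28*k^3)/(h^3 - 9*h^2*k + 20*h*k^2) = (h^2 - 6*h*k - 7*k^2)/(h*(h - 5*k))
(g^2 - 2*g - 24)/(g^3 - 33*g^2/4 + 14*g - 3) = 4*(g + 4)/(4*g^2 - 9*g + 2)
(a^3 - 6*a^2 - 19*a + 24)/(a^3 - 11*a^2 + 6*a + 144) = (a - 1)/(a - 6)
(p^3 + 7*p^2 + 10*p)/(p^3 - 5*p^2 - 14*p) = (p + 5)/(p - 7)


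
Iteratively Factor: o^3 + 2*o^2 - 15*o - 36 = (o - 4)*(o^2 + 6*o + 9) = (o - 4)*(o + 3)*(o + 3)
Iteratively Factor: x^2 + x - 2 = (x - 1)*(x + 2)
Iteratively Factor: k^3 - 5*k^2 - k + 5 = (k - 5)*(k^2 - 1) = (k - 5)*(k - 1)*(k + 1)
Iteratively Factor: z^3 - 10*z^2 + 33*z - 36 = (z - 4)*(z^2 - 6*z + 9) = (z - 4)*(z - 3)*(z - 3)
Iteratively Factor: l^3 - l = (l - 1)*(l^2 + l) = l*(l - 1)*(l + 1)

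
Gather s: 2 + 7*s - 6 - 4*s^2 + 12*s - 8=-4*s^2 + 19*s - 12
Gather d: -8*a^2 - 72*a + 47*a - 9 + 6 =-8*a^2 - 25*a - 3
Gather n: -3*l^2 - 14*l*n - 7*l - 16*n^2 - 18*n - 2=-3*l^2 - 7*l - 16*n^2 + n*(-14*l - 18) - 2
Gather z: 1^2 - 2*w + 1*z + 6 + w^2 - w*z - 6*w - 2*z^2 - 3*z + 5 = w^2 - 8*w - 2*z^2 + z*(-w - 2) + 12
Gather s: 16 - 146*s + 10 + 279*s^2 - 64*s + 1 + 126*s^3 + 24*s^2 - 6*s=126*s^3 + 303*s^2 - 216*s + 27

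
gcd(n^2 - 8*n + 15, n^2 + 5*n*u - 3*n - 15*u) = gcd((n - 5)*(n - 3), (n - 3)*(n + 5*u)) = n - 3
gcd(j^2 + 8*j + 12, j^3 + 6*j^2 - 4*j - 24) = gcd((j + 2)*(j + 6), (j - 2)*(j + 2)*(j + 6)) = j^2 + 8*j + 12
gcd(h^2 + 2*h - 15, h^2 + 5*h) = h + 5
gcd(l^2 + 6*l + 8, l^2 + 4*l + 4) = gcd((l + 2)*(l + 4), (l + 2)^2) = l + 2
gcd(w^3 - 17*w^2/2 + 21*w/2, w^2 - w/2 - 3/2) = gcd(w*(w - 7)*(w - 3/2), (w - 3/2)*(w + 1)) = w - 3/2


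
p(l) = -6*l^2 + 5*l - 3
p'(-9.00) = 113.00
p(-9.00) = -534.00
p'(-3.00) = 41.00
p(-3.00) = -72.00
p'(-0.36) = 9.32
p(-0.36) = -5.58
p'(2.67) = -27.04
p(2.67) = -32.42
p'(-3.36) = 45.32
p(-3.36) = -87.54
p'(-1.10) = 18.20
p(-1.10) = -15.76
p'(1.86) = -17.32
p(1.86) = -14.46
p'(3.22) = -33.64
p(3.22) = -49.11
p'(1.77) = -16.24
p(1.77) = -12.95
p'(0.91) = -5.92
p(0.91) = -3.42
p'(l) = 5 - 12*l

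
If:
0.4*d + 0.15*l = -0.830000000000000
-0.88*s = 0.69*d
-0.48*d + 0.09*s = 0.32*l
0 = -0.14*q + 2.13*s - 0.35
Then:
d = -5.85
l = 10.06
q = 67.27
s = 4.59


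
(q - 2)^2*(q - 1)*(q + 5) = q^4 - 17*q^2 + 36*q - 20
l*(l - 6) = l^2 - 6*l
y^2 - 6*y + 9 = (y - 3)^2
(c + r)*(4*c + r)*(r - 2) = 4*c^2*r - 8*c^2 + 5*c*r^2 - 10*c*r + r^3 - 2*r^2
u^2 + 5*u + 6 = (u + 2)*(u + 3)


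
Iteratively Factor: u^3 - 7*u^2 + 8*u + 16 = (u - 4)*(u^2 - 3*u - 4) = (u - 4)^2*(u + 1)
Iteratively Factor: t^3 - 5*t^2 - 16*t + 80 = (t - 4)*(t^2 - t - 20) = (t - 4)*(t + 4)*(t - 5)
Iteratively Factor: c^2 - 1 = (c + 1)*(c - 1)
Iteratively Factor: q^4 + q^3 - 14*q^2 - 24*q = (q + 3)*(q^3 - 2*q^2 - 8*q) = q*(q + 3)*(q^2 - 2*q - 8) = q*(q + 2)*(q + 3)*(q - 4)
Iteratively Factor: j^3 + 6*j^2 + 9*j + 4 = (j + 1)*(j^2 + 5*j + 4) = (j + 1)*(j + 4)*(j + 1)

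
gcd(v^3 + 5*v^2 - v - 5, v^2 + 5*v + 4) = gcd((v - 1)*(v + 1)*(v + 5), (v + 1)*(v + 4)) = v + 1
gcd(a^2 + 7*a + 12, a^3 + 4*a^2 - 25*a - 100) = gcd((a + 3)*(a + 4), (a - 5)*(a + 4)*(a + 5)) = a + 4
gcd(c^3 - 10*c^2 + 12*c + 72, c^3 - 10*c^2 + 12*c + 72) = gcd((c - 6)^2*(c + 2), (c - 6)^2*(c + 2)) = c^3 - 10*c^2 + 12*c + 72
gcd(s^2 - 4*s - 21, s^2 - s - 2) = 1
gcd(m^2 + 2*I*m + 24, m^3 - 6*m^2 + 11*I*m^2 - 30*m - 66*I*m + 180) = m + 6*I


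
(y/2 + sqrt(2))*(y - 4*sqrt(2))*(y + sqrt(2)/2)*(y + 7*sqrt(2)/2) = y^4/2 + sqrt(2)*y^3 - 57*y^2/4 - 71*sqrt(2)*y/2 - 28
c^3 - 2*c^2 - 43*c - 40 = (c - 8)*(c + 1)*(c + 5)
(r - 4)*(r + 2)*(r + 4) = r^3 + 2*r^2 - 16*r - 32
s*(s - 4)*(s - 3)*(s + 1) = s^4 - 6*s^3 + 5*s^2 + 12*s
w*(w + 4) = w^2 + 4*w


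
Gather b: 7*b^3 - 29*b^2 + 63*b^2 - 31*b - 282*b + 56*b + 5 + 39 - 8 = 7*b^3 + 34*b^2 - 257*b + 36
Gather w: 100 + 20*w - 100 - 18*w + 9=2*w + 9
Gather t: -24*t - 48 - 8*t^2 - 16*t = -8*t^2 - 40*t - 48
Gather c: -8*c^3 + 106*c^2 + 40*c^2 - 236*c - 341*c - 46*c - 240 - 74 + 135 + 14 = -8*c^3 + 146*c^2 - 623*c - 165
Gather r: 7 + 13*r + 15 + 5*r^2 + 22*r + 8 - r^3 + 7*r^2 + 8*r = -r^3 + 12*r^2 + 43*r + 30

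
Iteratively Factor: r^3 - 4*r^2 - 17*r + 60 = (r - 5)*(r^2 + r - 12) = (r - 5)*(r - 3)*(r + 4)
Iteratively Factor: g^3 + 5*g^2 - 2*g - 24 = (g + 3)*(g^2 + 2*g - 8) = (g - 2)*(g + 3)*(g + 4)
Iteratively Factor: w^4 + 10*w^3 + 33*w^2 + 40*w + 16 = (w + 1)*(w^3 + 9*w^2 + 24*w + 16) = (w + 1)*(w + 4)*(w^2 + 5*w + 4) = (w + 1)*(w + 4)^2*(w + 1)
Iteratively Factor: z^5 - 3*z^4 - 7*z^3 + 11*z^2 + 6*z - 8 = (z + 1)*(z^4 - 4*z^3 - 3*z^2 + 14*z - 8) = (z - 4)*(z + 1)*(z^3 - 3*z + 2) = (z - 4)*(z + 1)*(z + 2)*(z^2 - 2*z + 1) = (z - 4)*(z - 1)*(z + 1)*(z + 2)*(z - 1)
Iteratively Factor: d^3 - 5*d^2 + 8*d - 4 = (d - 2)*(d^2 - 3*d + 2) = (d - 2)*(d - 1)*(d - 2)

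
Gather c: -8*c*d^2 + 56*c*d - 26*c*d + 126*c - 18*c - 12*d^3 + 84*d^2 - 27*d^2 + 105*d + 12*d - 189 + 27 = c*(-8*d^2 + 30*d + 108) - 12*d^3 + 57*d^2 + 117*d - 162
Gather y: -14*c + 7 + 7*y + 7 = -14*c + 7*y + 14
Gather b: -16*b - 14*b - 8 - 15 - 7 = -30*b - 30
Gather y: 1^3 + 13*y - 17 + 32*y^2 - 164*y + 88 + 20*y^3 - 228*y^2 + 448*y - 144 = 20*y^3 - 196*y^2 + 297*y - 72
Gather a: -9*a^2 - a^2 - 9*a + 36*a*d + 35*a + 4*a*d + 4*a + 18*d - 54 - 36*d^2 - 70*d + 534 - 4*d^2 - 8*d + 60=-10*a^2 + a*(40*d + 30) - 40*d^2 - 60*d + 540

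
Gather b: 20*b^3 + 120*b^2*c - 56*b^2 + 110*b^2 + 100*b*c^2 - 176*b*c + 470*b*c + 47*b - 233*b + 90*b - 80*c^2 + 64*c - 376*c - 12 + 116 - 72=20*b^3 + b^2*(120*c + 54) + b*(100*c^2 + 294*c - 96) - 80*c^2 - 312*c + 32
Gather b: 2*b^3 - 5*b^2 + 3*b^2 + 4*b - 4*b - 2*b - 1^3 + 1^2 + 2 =2*b^3 - 2*b^2 - 2*b + 2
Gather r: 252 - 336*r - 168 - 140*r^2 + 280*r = -140*r^2 - 56*r + 84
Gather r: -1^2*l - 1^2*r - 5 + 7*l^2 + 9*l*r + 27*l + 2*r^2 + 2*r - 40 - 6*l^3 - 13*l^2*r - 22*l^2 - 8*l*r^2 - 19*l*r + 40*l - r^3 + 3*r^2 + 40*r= -6*l^3 - 15*l^2 + 66*l - r^3 + r^2*(5 - 8*l) + r*(-13*l^2 - 10*l + 41) - 45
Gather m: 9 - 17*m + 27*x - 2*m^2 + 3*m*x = -2*m^2 + m*(3*x - 17) + 27*x + 9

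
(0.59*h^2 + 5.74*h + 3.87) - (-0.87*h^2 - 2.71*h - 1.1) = 1.46*h^2 + 8.45*h + 4.97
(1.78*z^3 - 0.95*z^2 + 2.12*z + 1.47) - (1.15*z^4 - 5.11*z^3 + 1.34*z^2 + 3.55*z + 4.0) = -1.15*z^4 + 6.89*z^3 - 2.29*z^2 - 1.43*z - 2.53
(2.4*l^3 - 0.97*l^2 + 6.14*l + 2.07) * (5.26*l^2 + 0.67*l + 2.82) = 12.624*l^5 - 3.4942*l^4 + 38.4145*l^3 + 12.2666*l^2 + 18.7017*l + 5.8374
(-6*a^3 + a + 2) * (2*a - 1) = -12*a^4 + 6*a^3 + 2*a^2 + 3*a - 2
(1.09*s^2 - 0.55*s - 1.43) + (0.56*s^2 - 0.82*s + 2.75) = 1.65*s^2 - 1.37*s + 1.32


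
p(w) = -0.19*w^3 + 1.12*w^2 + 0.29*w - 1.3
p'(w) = -0.57*w^2 + 2.24*w + 0.29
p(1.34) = 0.64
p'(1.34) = 2.27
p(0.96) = -0.16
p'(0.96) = 1.92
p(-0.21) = -1.31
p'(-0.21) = -0.21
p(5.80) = 0.99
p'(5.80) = -5.89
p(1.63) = 1.33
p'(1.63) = 2.43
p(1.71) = 1.52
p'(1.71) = 2.45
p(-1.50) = 1.43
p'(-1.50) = -4.35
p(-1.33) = 0.74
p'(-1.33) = -3.70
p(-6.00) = 78.32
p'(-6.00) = -33.67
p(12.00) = -164.86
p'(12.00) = -54.91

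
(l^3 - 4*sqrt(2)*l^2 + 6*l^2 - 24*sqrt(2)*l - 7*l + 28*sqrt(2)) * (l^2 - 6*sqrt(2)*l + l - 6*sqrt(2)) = l^5 - 10*sqrt(2)*l^4 + 7*l^4 - 70*sqrt(2)*l^3 + 47*l^3 + 10*sqrt(2)*l^2 + 329*l^2 - 48*l + 70*sqrt(2)*l - 336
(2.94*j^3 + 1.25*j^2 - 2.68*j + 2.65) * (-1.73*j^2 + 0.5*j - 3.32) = -5.0862*j^5 - 0.6925*j^4 - 4.4994*j^3 - 10.0745*j^2 + 10.2226*j - 8.798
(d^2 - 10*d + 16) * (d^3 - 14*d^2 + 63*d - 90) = d^5 - 24*d^4 + 219*d^3 - 944*d^2 + 1908*d - 1440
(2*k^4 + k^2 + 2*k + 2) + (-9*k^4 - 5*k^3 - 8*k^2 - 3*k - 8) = -7*k^4 - 5*k^3 - 7*k^2 - k - 6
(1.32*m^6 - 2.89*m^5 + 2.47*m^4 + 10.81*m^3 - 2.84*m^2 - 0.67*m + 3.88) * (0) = 0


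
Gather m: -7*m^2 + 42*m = -7*m^2 + 42*m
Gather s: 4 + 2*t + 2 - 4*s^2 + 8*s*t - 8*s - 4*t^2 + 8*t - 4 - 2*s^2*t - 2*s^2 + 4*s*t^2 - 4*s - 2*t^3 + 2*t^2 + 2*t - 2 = s^2*(-2*t - 6) + s*(4*t^2 + 8*t - 12) - 2*t^3 - 2*t^2 + 12*t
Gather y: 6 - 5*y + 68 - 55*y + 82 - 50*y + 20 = 176 - 110*y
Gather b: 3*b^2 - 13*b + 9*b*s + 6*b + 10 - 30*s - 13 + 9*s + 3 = 3*b^2 + b*(9*s - 7) - 21*s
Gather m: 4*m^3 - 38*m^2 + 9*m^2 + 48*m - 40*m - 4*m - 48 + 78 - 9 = 4*m^3 - 29*m^2 + 4*m + 21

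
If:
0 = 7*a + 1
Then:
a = -1/7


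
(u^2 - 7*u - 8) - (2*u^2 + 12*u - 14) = -u^2 - 19*u + 6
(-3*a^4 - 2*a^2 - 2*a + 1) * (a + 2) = -3*a^5 - 6*a^4 - 2*a^3 - 6*a^2 - 3*a + 2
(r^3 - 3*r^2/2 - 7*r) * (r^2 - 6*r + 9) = r^5 - 15*r^4/2 + 11*r^3 + 57*r^2/2 - 63*r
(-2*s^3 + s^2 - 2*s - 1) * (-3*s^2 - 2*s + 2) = 6*s^5 + s^4 + 9*s^2 - 2*s - 2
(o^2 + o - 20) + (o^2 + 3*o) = 2*o^2 + 4*o - 20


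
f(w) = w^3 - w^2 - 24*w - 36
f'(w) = 3*w^2 - 2*w - 24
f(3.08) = -90.19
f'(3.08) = -1.70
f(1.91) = -78.52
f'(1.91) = -16.88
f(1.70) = -74.78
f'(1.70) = -18.73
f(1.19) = -64.29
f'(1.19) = -22.13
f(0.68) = -52.47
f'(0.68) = -23.97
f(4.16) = -81.15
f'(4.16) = 19.60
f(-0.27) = -29.61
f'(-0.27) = -23.24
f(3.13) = -90.25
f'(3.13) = -0.87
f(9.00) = 396.00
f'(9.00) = 201.00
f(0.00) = -36.00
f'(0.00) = -24.00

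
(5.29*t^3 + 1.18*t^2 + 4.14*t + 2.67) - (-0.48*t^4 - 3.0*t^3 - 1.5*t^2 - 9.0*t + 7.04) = 0.48*t^4 + 8.29*t^3 + 2.68*t^2 + 13.14*t - 4.37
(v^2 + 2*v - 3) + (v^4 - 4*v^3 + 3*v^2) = v^4 - 4*v^3 + 4*v^2 + 2*v - 3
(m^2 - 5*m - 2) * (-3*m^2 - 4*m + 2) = -3*m^4 + 11*m^3 + 28*m^2 - 2*m - 4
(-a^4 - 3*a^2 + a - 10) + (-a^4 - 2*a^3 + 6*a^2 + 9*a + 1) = -2*a^4 - 2*a^3 + 3*a^2 + 10*a - 9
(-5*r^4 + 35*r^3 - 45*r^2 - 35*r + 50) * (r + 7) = -5*r^5 + 200*r^3 - 350*r^2 - 195*r + 350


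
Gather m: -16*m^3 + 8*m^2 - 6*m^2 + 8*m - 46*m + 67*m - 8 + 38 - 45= -16*m^3 + 2*m^2 + 29*m - 15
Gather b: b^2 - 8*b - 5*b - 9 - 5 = b^2 - 13*b - 14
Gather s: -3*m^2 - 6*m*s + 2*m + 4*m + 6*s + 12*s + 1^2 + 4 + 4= -3*m^2 + 6*m + s*(18 - 6*m) + 9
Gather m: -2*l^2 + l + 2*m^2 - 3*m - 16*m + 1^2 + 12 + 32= -2*l^2 + l + 2*m^2 - 19*m + 45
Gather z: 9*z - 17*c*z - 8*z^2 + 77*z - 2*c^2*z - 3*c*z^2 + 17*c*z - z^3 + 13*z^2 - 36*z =-z^3 + z^2*(5 - 3*c) + z*(50 - 2*c^2)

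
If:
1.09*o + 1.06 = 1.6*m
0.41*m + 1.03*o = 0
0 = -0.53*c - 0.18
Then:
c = -0.34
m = 0.52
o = -0.21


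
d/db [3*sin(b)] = 3*cos(b)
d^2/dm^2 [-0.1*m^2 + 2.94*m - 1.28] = -0.200000000000000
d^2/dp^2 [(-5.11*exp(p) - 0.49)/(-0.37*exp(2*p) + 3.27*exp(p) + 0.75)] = (0.699559*exp(4*p) + 6.450913*exp(3*p) + 6.729597*exp(2*p) - 6.74885399999999*exp(p) + 1.67265)*exp(p)/(0.050653*exp(6*p) - 1.342989*exp(5*p) + 11.561094*exp(4*p) - 29.521233*exp(3*p) - 23.43465*exp(2*p) - 5.518125*exp(p) - 0.421875)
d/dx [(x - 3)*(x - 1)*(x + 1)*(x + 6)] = 4*x^3 + 9*x^2 - 38*x - 3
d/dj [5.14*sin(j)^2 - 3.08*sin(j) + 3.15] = (10.28*sin(j) - 3.08)*cos(j)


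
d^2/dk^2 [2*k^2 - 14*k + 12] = 4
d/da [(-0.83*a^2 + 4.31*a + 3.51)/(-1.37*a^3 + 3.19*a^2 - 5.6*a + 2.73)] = (-1.1371*a^4 + 11.8094*a^3 + 5.3252*a^2 - 26.9256*a + 31.4223)/(1.8769*a^6 - 8.7406*a^5 + 25.5201*a^4 - 43.2082*a^3 + 48.7774*a^2 - 30.576*a + 7.4529)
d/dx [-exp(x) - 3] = -exp(x)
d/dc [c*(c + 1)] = 2*c + 1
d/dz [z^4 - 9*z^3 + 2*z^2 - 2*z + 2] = 4*z^3 - 27*z^2 + 4*z - 2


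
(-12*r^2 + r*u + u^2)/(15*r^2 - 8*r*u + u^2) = (-4*r - u)/(5*r - u)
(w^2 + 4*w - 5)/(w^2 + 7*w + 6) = (w^2 + 4*w - 5)/(w^2 + 7*w + 6)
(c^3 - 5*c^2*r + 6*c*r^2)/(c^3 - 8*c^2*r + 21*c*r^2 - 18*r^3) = c/(c - 3*r)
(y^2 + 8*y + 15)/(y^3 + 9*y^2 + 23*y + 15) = 1/(y + 1)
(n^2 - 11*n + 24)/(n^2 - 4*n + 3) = (n - 8)/(n - 1)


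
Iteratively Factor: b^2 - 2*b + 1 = (b - 1)*(b - 1)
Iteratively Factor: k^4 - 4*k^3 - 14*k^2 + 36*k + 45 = (k - 5)*(k^3 + k^2 - 9*k - 9) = (k - 5)*(k + 1)*(k^2 - 9) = (k - 5)*(k + 1)*(k + 3)*(k - 3)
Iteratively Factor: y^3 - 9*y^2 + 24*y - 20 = (y - 2)*(y^2 - 7*y + 10) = (y - 5)*(y - 2)*(y - 2)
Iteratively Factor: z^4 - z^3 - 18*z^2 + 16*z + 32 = (z + 1)*(z^3 - 2*z^2 - 16*z + 32) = (z - 2)*(z + 1)*(z^2 - 16) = (z - 4)*(z - 2)*(z + 1)*(z + 4)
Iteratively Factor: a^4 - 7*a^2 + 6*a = (a - 2)*(a^3 + 2*a^2 - 3*a) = (a - 2)*(a + 3)*(a^2 - a) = a*(a - 2)*(a + 3)*(a - 1)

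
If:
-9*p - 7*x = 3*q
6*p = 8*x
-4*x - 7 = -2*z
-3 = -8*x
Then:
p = 1/2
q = -19/8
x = 3/8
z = 17/4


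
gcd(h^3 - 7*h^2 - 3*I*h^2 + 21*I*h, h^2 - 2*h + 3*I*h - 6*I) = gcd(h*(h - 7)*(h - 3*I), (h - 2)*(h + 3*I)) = 1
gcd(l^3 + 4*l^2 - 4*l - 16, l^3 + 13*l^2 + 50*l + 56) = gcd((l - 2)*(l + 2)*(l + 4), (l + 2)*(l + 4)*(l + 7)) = l^2 + 6*l + 8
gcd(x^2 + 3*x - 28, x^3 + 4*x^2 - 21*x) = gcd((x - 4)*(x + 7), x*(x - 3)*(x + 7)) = x + 7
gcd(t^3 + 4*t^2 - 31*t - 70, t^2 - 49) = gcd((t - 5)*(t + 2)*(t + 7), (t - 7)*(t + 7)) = t + 7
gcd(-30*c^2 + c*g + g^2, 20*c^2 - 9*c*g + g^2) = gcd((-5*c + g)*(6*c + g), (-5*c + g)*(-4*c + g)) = 5*c - g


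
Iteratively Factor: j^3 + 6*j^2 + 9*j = (j + 3)*(j^2 + 3*j) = (j + 3)^2*(j)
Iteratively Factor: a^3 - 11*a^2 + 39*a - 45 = (a - 5)*(a^2 - 6*a + 9) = (a - 5)*(a - 3)*(a - 3)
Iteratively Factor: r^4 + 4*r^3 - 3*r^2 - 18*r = (r - 2)*(r^3 + 6*r^2 + 9*r) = (r - 2)*(r + 3)*(r^2 + 3*r) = (r - 2)*(r + 3)^2*(r)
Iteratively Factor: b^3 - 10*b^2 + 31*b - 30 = (b - 2)*(b^2 - 8*b + 15) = (b - 5)*(b - 2)*(b - 3)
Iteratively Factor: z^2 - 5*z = (z - 5)*(z)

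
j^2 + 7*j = j*(j + 7)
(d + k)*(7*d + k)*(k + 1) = 7*d^2*k + 7*d^2 + 8*d*k^2 + 8*d*k + k^3 + k^2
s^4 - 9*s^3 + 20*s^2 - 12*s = s*(s - 6)*(s - 2)*(s - 1)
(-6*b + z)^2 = 36*b^2 - 12*b*z + z^2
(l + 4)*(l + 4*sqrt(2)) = l^2 + 4*l + 4*sqrt(2)*l + 16*sqrt(2)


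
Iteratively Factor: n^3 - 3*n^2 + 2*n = (n - 1)*(n^2 - 2*n) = (n - 2)*(n - 1)*(n)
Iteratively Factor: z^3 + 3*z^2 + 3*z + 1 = (z + 1)*(z^2 + 2*z + 1) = (z + 1)^2*(z + 1)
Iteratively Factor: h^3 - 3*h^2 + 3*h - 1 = (h - 1)*(h^2 - 2*h + 1) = (h - 1)^2*(h - 1)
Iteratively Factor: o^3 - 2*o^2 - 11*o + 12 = (o + 3)*(o^2 - 5*o + 4) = (o - 4)*(o + 3)*(o - 1)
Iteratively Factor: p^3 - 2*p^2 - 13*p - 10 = (p + 1)*(p^2 - 3*p - 10) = (p - 5)*(p + 1)*(p + 2)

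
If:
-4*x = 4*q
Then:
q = -x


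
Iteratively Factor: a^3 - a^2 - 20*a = (a - 5)*(a^2 + 4*a) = a*(a - 5)*(a + 4)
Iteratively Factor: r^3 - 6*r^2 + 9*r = (r - 3)*(r^2 - 3*r) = r*(r - 3)*(r - 3)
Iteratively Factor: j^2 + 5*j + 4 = (j + 1)*(j + 4)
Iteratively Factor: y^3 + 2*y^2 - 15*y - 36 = (y - 4)*(y^2 + 6*y + 9) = (y - 4)*(y + 3)*(y + 3)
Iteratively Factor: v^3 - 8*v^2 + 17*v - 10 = (v - 5)*(v^2 - 3*v + 2) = (v - 5)*(v - 2)*(v - 1)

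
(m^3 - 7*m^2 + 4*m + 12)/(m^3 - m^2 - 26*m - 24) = (m - 2)/(m + 4)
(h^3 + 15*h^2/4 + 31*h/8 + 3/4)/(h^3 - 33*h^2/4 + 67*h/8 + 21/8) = (2*h^2 + 7*h + 6)/(2*h^2 - 17*h + 21)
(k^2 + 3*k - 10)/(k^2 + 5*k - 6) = (k^2 + 3*k - 10)/(k^2 + 5*k - 6)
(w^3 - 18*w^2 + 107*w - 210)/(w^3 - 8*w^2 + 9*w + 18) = (w^2 - 12*w + 35)/(w^2 - 2*w - 3)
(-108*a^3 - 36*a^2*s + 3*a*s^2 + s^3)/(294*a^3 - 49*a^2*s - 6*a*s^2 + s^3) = (18*a^2 + 9*a*s + s^2)/(-49*a^2 + s^2)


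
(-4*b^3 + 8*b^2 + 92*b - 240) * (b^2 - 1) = -4*b^5 + 8*b^4 + 96*b^3 - 248*b^2 - 92*b + 240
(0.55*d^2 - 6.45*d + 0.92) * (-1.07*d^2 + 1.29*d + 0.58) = -0.5885*d^4 + 7.611*d^3 - 8.9859*d^2 - 2.5542*d + 0.5336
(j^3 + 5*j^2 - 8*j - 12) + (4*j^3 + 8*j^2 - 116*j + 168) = 5*j^3 + 13*j^2 - 124*j + 156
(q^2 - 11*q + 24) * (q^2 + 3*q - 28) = q^4 - 8*q^3 - 37*q^2 + 380*q - 672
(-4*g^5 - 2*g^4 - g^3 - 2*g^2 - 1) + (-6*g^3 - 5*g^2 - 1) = -4*g^5 - 2*g^4 - 7*g^3 - 7*g^2 - 2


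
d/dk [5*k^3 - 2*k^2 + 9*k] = 15*k^2 - 4*k + 9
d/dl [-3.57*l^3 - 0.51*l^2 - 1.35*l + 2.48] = -10.71*l^2 - 1.02*l - 1.35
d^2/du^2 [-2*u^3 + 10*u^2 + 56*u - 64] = 20 - 12*u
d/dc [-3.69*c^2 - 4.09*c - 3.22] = -7.38*c - 4.09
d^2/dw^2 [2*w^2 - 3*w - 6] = 4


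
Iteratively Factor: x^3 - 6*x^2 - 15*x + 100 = (x - 5)*(x^2 - x - 20) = (x - 5)*(x + 4)*(x - 5)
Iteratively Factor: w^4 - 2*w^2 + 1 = (w + 1)*(w^3 - w^2 - w + 1) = (w + 1)^2*(w^2 - 2*w + 1) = (w - 1)*(w + 1)^2*(w - 1)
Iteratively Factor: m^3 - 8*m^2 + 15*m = (m - 3)*(m^2 - 5*m) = (m - 5)*(m - 3)*(m)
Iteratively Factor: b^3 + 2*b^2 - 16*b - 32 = (b + 4)*(b^2 - 2*b - 8) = (b + 2)*(b + 4)*(b - 4)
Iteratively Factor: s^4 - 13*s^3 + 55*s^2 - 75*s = (s - 5)*(s^3 - 8*s^2 + 15*s) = s*(s - 5)*(s^2 - 8*s + 15) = s*(s - 5)*(s - 3)*(s - 5)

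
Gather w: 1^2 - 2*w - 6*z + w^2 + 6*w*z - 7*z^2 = w^2 + w*(6*z - 2) - 7*z^2 - 6*z + 1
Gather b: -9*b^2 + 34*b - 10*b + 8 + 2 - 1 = -9*b^2 + 24*b + 9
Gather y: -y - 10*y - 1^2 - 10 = -11*y - 11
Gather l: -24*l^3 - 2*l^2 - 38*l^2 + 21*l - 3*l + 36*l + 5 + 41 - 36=-24*l^3 - 40*l^2 + 54*l + 10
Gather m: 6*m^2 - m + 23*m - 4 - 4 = 6*m^2 + 22*m - 8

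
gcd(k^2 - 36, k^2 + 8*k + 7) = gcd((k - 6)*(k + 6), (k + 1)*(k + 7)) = 1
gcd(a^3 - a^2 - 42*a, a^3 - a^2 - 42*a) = a^3 - a^2 - 42*a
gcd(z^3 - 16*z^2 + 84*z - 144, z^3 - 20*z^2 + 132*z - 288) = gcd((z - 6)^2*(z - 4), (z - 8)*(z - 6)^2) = z^2 - 12*z + 36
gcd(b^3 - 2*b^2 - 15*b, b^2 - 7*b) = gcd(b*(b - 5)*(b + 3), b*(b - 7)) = b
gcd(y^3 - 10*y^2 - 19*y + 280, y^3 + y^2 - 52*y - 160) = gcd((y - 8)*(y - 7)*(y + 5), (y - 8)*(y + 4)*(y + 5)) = y^2 - 3*y - 40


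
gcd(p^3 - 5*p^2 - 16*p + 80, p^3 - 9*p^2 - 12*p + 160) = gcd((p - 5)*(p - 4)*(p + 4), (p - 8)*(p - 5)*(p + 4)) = p^2 - p - 20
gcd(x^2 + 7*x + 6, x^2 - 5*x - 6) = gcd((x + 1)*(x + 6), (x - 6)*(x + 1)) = x + 1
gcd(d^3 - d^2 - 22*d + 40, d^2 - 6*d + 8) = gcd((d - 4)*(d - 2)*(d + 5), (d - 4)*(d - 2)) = d^2 - 6*d + 8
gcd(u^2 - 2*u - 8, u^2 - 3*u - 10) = u + 2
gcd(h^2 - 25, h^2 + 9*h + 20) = h + 5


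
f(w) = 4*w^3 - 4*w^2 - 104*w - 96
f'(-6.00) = 376.00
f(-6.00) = -480.00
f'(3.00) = -20.00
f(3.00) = -336.00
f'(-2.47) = -11.03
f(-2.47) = 76.20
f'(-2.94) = 23.24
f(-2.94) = 73.54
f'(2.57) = -45.30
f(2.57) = -321.80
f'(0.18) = -105.05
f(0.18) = -114.83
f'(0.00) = -104.00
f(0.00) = -96.00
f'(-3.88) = 107.69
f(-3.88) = 13.66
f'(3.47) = 12.73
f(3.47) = -337.92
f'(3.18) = -8.09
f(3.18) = -338.54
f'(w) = 12*w^2 - 8*w - 104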